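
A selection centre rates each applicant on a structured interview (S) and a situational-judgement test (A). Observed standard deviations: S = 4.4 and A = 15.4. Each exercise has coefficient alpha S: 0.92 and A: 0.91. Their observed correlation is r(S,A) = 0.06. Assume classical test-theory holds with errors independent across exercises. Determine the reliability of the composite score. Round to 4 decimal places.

0.9135

Var(S+A) = 4.4² + 15.4² + 2·[4.4·15.4·0.06] = 256.52 + 8.1312 = 264.651.
Under uncorrelated errors the observed covariances equal the true-score covariances, so only the own-variance terms attenuate.
True-score variance = [4.4²·0.92 + 15.4²·0.91] + 8.1312 = 233.627 + 8.1312 = 241.758.
Reliability = 241.758 / 264.651 = 0.9135.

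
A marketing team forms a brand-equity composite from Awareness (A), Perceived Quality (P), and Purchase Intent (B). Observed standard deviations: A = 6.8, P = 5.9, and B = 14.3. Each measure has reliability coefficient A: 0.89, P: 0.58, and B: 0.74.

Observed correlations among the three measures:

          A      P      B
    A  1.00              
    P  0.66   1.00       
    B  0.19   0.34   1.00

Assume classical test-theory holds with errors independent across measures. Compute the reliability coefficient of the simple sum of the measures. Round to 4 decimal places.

Var(A+P+B) = 6.8² + 5.9² + 14.3² + 2·[6.8·5.9·0.66 + 6.8·14.3·0.19 + 5.9·14.3·0.34] = 285.54 + 147.281 = 432.821.
Under uncorrelated errors the observed covariances equal the true-score covariances, so only the own-variance terms attenuate.
True-score variance = [6.8²·0.89 + 5.9²·0.58 + 14.3²·0.74] + 147.281 = 212.666 + 147.281 = 359.947.
Reliability = 359.947 / 432.821 = 0.8316.

0.8316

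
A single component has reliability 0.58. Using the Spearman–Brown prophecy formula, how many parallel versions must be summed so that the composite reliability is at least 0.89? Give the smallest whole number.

k ≥ ρ*(1−ρ₁)/(ρ₁(1−ρ*)) = 0.89·0.42 / (0.58·0.11) = 5.859.
Smallest integer k = 6.

6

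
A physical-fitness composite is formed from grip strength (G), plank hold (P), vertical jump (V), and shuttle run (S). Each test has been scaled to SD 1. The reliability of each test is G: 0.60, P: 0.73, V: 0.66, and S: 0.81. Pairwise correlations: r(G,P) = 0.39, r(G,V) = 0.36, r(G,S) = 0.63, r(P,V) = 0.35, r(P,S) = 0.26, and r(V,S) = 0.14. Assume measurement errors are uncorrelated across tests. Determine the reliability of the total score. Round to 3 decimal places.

0.855

Var(G+P+V+S) = 4 + 2·[0.39 + 0.36 + 0.63 + 0.35 + 0.26 + 0.14] = 4 + 4.26 = 8.26.
Because errors are independent across components, Cov(Tᵢ,Tⱼ) = Cov(Xᵢ,Xⱼ); the off-diagonal part of the true-score variance is the same as above.
True-score variance = [0.60 + 0.73 + 0.66 + 0.81] + 4.26 = 2.8 + 4.26 = 7.06.
Reliability = 7.06 / 8.26 = 0.855.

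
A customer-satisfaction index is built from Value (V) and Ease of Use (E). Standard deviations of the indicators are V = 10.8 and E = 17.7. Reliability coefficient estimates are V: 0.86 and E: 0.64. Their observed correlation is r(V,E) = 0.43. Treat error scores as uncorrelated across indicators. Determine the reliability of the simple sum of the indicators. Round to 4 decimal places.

0.7828

Var(V+E) = 10.8² + 17.7² + 2·[10.8·17.7·0.43] = 429.93 + 164.398 = 594.328.
Under uncorrelated errors the observed covariances equal the true-score covariances, so only the own-variance terms attenuate.
True-score variance = [10.8²·0.86 + 17.7²·0.64] + 164.398 = 300.816 + 164.398 = 465.214.
Reliability = 465.214 / 594.328 = 0.7828.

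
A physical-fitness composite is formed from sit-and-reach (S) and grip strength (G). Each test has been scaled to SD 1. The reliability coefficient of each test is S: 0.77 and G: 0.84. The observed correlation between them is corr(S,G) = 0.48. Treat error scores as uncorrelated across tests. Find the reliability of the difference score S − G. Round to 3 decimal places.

0.625

Var(S−G) = 1 + 1 − 2·0.48 = 2 − 0.96 = 1.04.
Under uncorrelated errors the observed covariances equal the true-score covariances, so only the own-variance terms attenuate.
True-score variance = [0.77 + 0.84] − 0.96 = 1.61 − 0.96 = 0.65.
Reliability = 0.65 / 1.04 = 0.625.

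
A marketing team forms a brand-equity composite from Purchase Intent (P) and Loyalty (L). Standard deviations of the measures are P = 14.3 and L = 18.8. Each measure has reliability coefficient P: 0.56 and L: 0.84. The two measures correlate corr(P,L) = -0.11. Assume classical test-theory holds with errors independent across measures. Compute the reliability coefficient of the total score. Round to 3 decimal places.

0.706

Var(P+L) = 14.3² + 18.8² + 2·[14.3·18.8·(-0.11)] = 557.93 − 59.1448 = 498.785.
Because errors are independent across components, Cov(Tᵢ,Tⱼ) = Cov(Xᵢ,Xⱼ); the off-diagonal part of the true-score variance is the same as above.
True-score variance = [14.3²·0.56 + 18.8²·0.84] − 59.1448 = 411.404 − 59.1448 = 352.259.
Reliability = 352.259 / 498.785 = 0.706.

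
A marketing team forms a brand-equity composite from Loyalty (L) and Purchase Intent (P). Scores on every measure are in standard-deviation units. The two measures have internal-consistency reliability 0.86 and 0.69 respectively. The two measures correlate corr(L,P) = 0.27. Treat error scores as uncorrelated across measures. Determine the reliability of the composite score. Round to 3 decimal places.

Var(L+P) = 2 + 2·[0.27] = 2 + 0.54 = 2.54.
Because errors are independent across components, Cov(Tᵢ,Tⱼ) = Cov(Xᵢ,Xⱼ); the off-diagonal part of the true-score variance is the same as above.
True-score variance = [0.86 + 0.69] + 0.54 = 1.55 + 0.54 = 2.09.
Reliability = 2.09 / 2.54 = 0.823.

0.823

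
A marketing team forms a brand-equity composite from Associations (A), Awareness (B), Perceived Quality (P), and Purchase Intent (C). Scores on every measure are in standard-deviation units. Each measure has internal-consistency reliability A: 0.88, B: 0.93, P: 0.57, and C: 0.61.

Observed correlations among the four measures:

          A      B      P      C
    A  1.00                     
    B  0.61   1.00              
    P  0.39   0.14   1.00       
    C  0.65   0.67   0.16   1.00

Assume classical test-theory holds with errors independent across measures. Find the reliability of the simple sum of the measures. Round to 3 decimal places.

Var(A+B+P+C) = 4 + 2·[0.61 + 0.39 + 0.65 + 0.14 + 0.67 + 0.16] = 4 + 5.24 = 9.24.
With uncorrelated errors the cross-covariances are all true-score covariance, so they carry over unchanged; only the diagonal terms shrink to ρᵢσᵢ².
True-score variance = [0.88 + 0.93 + 0.57 + 0.61] + 5.24 = 2.99 + 5.24 = 8.23.
Reliability = 8.23 / 9.24 = 0.891.

0.891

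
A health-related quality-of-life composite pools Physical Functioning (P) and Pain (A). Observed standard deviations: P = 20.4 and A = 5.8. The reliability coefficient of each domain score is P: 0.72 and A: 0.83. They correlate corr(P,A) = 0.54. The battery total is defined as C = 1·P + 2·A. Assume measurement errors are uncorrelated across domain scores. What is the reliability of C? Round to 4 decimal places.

Var(C) = 20.4² + 2²·5.8² + 2·[2·20.4·5.8·0.54] = 550.72 + 255.571 = 806.291.
With uncorrelated errors the cross-covariances are all true-score covariance, so they carry over unchanged; only the diagonal terms shrink to ρᵢσᵢ².
True-score variance = [20.4²·0.72 + 2²·5.8²·0.83] + 255.571 = 411.32 + 255.571 = 666.891.
Reliability = 666.891 / 806.291 = 0.8271.

0.8271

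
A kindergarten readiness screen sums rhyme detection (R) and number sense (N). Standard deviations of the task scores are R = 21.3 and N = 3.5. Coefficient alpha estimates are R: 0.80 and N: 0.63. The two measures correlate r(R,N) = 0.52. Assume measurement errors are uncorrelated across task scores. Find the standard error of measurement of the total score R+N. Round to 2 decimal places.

9.76

Var(total) = 465.94 + 77.532 = 543.472.
True-score variance = 370.67 + 77.532 = 448.202, so reliability = 0.8247.
Error variance = 543.472 − 448.202 = 95.2705; SEM = √95.2705 = 9.76.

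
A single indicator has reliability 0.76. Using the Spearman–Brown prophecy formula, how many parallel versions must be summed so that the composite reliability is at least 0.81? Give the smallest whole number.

k ≥ ρ*(1−ρ₁)/(ρ₁(1−ρ*)) = 0.81·0.24 / (0.76·0.19) = 1.346.
Smallest integer k = 2.

2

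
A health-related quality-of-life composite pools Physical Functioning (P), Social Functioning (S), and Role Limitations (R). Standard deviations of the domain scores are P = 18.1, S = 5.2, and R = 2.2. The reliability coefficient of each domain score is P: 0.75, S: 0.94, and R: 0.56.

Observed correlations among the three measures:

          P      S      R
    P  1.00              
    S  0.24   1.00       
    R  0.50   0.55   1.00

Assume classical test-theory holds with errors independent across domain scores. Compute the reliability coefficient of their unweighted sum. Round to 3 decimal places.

0.813

Var(P+S+R) = 18.1² + 5.2² + 2.2² + 2·[18.1·5.2·0.24 + 18.1·2.2·0.50 + 5.2·2.2·0.55] = 359.49 + 97.5816 = 457.072.
Under uncorrelated errors the observed covariances equal the true-score covariances, so only the own-variance terms attenuate.
True-score variance = [18.1²·0.75 + 5.2²·0.94 + 2.2²·0.56] + 97.5816 = 273.836 + 97.5816 = 371.417.
Reliability = 371.417 / 457.072 = 0.813.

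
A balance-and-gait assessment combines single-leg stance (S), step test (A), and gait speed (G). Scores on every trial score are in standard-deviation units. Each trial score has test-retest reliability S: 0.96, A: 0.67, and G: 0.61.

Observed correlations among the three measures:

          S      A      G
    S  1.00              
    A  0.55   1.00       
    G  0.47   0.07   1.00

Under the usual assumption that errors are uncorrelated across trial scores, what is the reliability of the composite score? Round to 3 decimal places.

Var(S+A+G) = 3 + 2·[0.55 + 0.47 + 0.07] = 3 + 2.18 = 5.18.
Under uncorrelated errors the observed covariances equal the true-score covariances, so only the own-variance terms attenuate.
True-score variance = [0.96 + 0.67 + 0.61] + 2.18 = 2.24 + 2.18 = 4.42.
Reliability = 4.42 / 5.18 = 0.853.

0.853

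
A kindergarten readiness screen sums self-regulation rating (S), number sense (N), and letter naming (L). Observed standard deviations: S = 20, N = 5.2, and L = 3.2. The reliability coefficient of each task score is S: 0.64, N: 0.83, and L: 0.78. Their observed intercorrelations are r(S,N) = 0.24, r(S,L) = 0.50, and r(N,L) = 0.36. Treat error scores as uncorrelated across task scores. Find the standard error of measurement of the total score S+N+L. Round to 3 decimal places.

Var(total) = 437.28 + 125.901 = 563.181.
True-score variance = 286.43 + 125.901 = 412.331, so reliability = 0.7321.
Error variance = 563.181 − 412.331 = 150.85; SEM = √150.85 = 12.282.

12.282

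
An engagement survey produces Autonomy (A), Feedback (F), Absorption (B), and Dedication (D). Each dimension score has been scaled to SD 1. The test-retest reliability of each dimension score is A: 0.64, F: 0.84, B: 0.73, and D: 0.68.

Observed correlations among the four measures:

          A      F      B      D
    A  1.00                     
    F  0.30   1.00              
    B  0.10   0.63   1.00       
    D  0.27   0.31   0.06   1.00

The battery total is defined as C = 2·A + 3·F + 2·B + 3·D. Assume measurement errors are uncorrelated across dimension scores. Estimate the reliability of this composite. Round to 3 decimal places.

Var(C) = 2² + 3² + 2² + 3² + 2·[6·0.30 + 4·0.10 + 6·0.27 + 6·0.63 + 9·0.31 + 6·0.06] = 26 + 21.5 = 47.5.
With uncorrelated errors the cross-covariances are all true-score covariance, so they carry over unchanged; only the diagonal terms shrink to ρᵢσᵢ².
True-score variance = [2²·0.64 + 3²·0.84 + 2²·0.73 + 3²·0.68] + 21.5 = 19.16 + 21.5 = 40.66.
Reliability = 40.66 / 47.5 = 0.856.

0.856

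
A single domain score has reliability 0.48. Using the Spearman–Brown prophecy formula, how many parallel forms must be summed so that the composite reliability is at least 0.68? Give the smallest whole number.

k ≥ ρ*(1−ρ₁)/(ρ₁(1−ρ*)) = 0.68·0.52 / (0.48·0.32) = 2.302.
Smallest integer k = 3.

3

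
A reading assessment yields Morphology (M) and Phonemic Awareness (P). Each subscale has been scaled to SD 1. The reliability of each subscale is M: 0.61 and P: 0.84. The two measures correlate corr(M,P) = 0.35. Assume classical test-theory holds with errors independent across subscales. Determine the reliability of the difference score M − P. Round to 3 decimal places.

0.577

Var(M−P) = 1 + 1 − 2·0.35 = 2 − 0.7 = 1.3.
Because errors are independent across components, Cov(Tᵢ,Tⱼ) = Cov(Xᵢ,Xⱼ); the off-diagonal part of the true-score variance is the same as above.
True-score variance = [0.61 + 0.84] − 0.7 = 1.45 − 0.7 = 0.75.
Reliability = 0.75 / 1.3 = 0.577.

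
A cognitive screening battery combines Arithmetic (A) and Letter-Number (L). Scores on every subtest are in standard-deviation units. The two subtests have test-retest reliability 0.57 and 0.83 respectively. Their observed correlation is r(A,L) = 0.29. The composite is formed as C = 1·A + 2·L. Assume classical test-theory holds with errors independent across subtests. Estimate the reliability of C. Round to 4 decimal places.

Var(C) = 1 + 2² + 2·[2·0.29] = 5 + 1.16 = 6.16.
Under uncorrelated errors the observed covariances equal the true-score covariances, so only the own-variance terms attenuate.
True-score variance = [0.57 + 2²·0.83] + 1.16 = 3.89 + 1.16 = 5.05.
Reliability = 5.05 / 6.16 = 0.8198.

0.8198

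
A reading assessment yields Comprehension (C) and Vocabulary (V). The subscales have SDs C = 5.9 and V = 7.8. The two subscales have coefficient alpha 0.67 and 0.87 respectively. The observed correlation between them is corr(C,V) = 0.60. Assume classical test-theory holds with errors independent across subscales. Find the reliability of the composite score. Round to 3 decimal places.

0.871

Var(C+V) = 5.9² + 7.8² + 2·[5.9·7.8·0.60] = 95.65 + 55.224 = 150.874.
Because errors are independent across components, Cov(Tᵢ,Tⱼ) = Cov(Xᵢ,Xⱼ); the off-diagonal part of the true-score variance is the same as above.
True-score variance = [5.9²·0.67 + 7.8²·0.87] + 55.224 = 76.2535 + 55.224 = 131.478.
Reliability = 131.478 / 150.874 = 0.871.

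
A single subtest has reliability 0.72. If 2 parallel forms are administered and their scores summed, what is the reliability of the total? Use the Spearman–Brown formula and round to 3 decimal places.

0.837

ρ_k = kρ / (1 + (k−1)ρ) = 2·0.72 / (1 + 1·0.72) = 1.440 / 1.720 = 0.837.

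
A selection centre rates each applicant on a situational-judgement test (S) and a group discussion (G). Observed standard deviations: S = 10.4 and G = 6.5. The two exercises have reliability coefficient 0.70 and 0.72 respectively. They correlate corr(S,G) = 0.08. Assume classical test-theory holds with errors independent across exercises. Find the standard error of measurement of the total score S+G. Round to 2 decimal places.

6.65

Var(total) = 150.41 + 10.816 = 161.226.
True-score variance = 106.132 + 10.816 = 116.948, so reliability = 0.7254.
Error variance = 161.226 − 116.948 = 44.278; SEM = √44.278 = 6.65.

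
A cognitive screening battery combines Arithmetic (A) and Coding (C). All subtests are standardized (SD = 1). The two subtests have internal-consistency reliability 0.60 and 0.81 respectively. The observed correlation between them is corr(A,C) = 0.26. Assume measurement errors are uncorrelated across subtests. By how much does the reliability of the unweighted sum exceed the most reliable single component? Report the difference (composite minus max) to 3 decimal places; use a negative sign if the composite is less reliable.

-0.044

Var(sum) = 2 + 0.52 = 2.52; true-score variance = 1.41 + 0.52 = 1.93; composite reliability = 0.7659.
Max component reliability = 0.8100.
Difference = 0.7659 − 0.8100 = -0.044.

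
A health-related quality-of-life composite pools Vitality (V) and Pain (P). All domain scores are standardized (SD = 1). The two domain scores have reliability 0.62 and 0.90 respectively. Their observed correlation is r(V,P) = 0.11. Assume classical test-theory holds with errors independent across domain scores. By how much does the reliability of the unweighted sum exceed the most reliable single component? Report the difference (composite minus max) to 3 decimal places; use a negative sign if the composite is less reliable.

-0.116

Var(sum) = 2 + 0.22 = 2.22; true-score variance = 1.52 + 0.22 = 1.74; composite reliability = 0.7838.
Max component reliability = 0.9000.
Difference = 0.7838 − 0.9000 = -0.116.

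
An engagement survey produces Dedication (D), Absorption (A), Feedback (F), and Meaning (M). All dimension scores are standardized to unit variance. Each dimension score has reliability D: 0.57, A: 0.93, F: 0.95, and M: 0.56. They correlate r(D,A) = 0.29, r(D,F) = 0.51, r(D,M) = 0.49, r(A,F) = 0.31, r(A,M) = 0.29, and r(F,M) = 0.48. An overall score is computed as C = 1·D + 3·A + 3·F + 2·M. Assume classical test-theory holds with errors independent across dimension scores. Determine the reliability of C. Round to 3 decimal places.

Var(C) = 1 + 3² + 3² + 2² + 2·[3·0.29 + 3·0.51 + 2·0.49 + 9·0.31 + 6·0.29 + 6·0.48] = 23 + 21.58 = 44.58.
With uncorrelated errors the cross-covariances are all true-score covariance, so they carry over unchanged; only the diagonal terms shrink to ρᵢσᵢ².
True-score variance = [0.57 + 3²·0.93 + 3²·0.95 + 2²·0.56] + 21.58 = 19.73 + 21.58 = 41.31.
Reliability = 41.31 / 44.58 = 0.927.

0.927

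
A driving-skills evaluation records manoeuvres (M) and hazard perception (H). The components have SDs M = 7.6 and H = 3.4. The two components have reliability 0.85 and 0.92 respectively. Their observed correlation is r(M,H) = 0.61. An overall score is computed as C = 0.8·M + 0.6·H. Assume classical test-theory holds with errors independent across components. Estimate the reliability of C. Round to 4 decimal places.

Var(C) = 0.8²·7.6² + 0.6²·3.4² + 2·[0.48·7.6·3.4·0.61] = 41.128 + 15.1319 = 56.2599.
Because errors are independent across components, Cov(Tᵢ,Tⱼ) = Cov(Xᵢ,Xⱼ); the off-diagonal part of the true-score variance is the same as above.
True-score variance = [0.8²·7.6²·0.85 + 0.6²·3.4²·0.92] + 15.1319 = 35.2501 + 15.1319 = 50.382.
Reliability = 50.382 / 56.2599 = 0.8955.

0.8955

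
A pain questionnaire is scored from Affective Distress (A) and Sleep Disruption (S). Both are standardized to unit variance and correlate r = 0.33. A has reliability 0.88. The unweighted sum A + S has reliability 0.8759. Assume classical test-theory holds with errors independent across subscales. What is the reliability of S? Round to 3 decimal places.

Var(A+S) = 2 + 2·0.33 = 2.660.
True-score variance = ρ_A + ρ_S + 2·0.33, so 0.8759 = (0.88 + ρ_S + 0.66) / 2.660.
ρ_S = 0.8759·2.660 − 0.88 − 0.66 = 0.790.

0.790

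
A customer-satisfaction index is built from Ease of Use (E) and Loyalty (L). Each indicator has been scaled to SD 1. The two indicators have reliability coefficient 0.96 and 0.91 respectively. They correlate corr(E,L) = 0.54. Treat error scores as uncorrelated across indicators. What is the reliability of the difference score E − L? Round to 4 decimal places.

0.8587

Var(E−L) = 1 + 1 − 2·0.54 = 2 − 1.08 = 0.92.
With uncorrelated errors the cross-covariances are all true-score covariance, so they carry over unchanged; only the diagonal terms shrink to ρᵢσᵢ².
True-score variance = [0.96 + 0.91] − 1.08 = 1.87 − 1.08 = 0.79.
Reliability = 0.79 / 0.92 = 0.8587.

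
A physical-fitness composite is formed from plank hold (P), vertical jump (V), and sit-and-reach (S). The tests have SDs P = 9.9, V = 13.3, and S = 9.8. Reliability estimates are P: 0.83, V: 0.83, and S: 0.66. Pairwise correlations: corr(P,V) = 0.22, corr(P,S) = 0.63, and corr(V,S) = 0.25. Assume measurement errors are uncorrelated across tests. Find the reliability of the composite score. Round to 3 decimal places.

0.871

Var(P+V+S) = 9.9² + 13.3² + 9.8² + 2·[9.9·13.3·0.22 + 9.9·9.8·0.63 + 13.3·9.8·0.25] = 370.94 + 245.35 = 616.29.
With uncorrelated errors the cross-covariances are all true-score covariance, so they carry over unchanged; only the diagonal terms shrink to ρᵢσᵢ².
True-score variance = [9.9²·0.83 + 13.3²·0.83 + 9.8²·0.66] + 245.35 = 291.553 + 245.35 = 536.903.
Reliability = 536.903 / 616.29 = 0.871.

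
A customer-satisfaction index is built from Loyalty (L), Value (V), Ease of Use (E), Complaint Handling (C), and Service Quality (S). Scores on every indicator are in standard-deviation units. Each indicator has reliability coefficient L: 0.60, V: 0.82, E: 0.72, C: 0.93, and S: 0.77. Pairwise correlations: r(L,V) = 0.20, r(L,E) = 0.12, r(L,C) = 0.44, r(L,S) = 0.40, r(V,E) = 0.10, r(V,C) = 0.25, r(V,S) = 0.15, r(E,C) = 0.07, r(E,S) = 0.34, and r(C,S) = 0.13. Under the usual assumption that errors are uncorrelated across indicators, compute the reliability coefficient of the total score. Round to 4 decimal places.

0.8766

Var(L+V+E+C+S) = 5 + 2·[0.20 + 0.12 + 0.44 + 0.40 + 0.10 + 0.25 + 0.15 + 0.07 + 0.34 + 0.13] = 5 + 4.4 = 9.4.
Under uncorrelated errors the observed covariances equal the true-score covariances, so only the own-variance terms attenuate.
True-score variance = [0.60 + 0.82 + 0.72 + 0.93 + 0.77] + 4.4 = 3.84 + 4.4 = 8.24.
Reliability = 8.24 / 9.4 = 0.8766.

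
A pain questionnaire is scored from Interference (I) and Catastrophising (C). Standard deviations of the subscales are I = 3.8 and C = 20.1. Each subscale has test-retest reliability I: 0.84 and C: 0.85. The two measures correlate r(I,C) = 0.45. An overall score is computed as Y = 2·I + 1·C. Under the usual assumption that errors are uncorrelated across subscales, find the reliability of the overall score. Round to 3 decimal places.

0.883

Var(Y) = 2²·3.8² + 20.1² + 2·[2·3.8·20.1·0.45] = 461.77 + 137.484 = 599.254.
With uncorrelated errors the cross-covariances are all true-score covariance, so they carry over unchanged; only the diagonal terms shrink to ρᵢσᵢ².
True-score variance = [2²·3.8²·0.84 + 20.1²·0.85] + 137.484 = 391.927 + 137.484 = 529.411.
Reliability = 529.411 / 599.254 = 0.883.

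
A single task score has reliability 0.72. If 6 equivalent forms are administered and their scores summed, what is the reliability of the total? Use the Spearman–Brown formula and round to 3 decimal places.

ρ_k = kρ / (1 + (k−1)ρ) = 6·0.72 / (1 + 5·0.72) = 4.320 / 4.600 = 0.939.

0.939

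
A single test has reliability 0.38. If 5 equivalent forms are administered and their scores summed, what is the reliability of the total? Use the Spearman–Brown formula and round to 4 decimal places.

ρ_k = kρ / (1 + (k−1)ρ) = 5·0.38 / (1 + 4·0.38) = 1.900 / 2.520 = 0.7540.

0.7540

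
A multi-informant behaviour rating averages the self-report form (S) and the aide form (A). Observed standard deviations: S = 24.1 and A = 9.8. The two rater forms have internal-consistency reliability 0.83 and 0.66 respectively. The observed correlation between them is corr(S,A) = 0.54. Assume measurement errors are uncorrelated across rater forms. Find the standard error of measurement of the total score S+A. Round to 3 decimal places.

Var(total) = 676.85 + 255.074 = 931.924.
True-score variance = 545.459 + 255.074 = 800.533, so reliability = 0.8590.
Error variance = 931.924 − 800.533 = 131.391; SEM = √131.391 = 11.463.

11.463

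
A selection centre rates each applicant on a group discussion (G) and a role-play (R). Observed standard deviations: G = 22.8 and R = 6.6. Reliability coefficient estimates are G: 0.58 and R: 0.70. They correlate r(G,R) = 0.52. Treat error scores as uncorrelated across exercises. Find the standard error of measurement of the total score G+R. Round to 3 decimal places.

15.212

Var(total) = 563.4 + 156.499 = 719.899.
True-score variance = 331.999 + 156.499 = 488.498, so reliability = 0.6786.
Error variance = 719.899 − 488.498 = 231.401; SEM = √231.401 = 15.212.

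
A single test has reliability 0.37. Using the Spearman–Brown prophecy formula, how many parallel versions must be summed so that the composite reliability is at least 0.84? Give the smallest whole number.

k ≥ ρ*(1−ρ₁)/(ρ₁(1−ρ*)) = 0.84·0.63 / (0.37·0.16) = 8.939.
Smallest integer k = 9.

9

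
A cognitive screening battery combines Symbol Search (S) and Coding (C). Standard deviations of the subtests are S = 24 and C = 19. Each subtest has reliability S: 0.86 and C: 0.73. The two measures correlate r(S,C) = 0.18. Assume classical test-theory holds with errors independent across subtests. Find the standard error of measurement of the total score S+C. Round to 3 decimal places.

13.346

Var(total) = 937 + 164.16 = 1101.16.
True-score variance = 758.89 + 164.16 = 923.05, so reliability = 0.8383.
Error variance = 1101.16 − 923.05 = 178.11; SEM = √178.11 = 13.346.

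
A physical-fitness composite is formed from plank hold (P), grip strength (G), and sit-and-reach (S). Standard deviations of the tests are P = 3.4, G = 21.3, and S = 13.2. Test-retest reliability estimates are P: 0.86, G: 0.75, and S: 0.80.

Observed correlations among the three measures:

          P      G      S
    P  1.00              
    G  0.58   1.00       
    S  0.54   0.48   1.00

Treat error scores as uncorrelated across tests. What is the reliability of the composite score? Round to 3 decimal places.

Var(P+G+S) = 3.4² + 21.3² + 13.2² + 2·[3.4·21.3·0.58 + 3.4·13.2·0.54 + 21.3·13.2·0.48] = 639.49 + 402.391 = 1041.88.
Under uncorrelated errors the observed covariances equal the true-score covariances, so only the own-variance terms attenuate.
True-score variance = [3.4²·0.86 + 21.3²·0.75 + 13.2²·0.80] + 402.391 = 489.601 + 402.391 = 891.992.
Reliability = 891.992 / 1041.88 = 0.856.

0.856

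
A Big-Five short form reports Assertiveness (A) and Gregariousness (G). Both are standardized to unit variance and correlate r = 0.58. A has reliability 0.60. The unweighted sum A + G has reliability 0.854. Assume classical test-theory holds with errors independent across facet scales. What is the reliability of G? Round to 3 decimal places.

0.939

Var(A+G) = 2 + 2·0.58 = 3.160.
True-score variance = ρ_A + ρ_G + 2·0.58, so 0.854 = (0.60 + ρ_G + 1.16) / 3.160.
ρ_G = 0.854·3.160 − 0.60 − 1.16 = 0.939.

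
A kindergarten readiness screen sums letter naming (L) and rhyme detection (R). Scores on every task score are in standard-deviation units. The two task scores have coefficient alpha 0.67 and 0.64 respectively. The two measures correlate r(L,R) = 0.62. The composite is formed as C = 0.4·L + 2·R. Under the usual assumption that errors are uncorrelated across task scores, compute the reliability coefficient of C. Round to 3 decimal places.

0.710

Var(C) = 0.4² + 2² + 2·[0.8·0.62] = 4.16 + 0.992 = 5.152.
With uncorrelated errors the cross-covariances are all true-score covariance, so they carry over unchanged; only the diagonal terms shrink to ρᵢσᵢ².
True-score variance = [0.4²·0.67 + 2²·0.64] + 0.992 = 2.6672 + 0.992 = 3.6592.
Reliability = 3.6592 / 5.152 = 0.710.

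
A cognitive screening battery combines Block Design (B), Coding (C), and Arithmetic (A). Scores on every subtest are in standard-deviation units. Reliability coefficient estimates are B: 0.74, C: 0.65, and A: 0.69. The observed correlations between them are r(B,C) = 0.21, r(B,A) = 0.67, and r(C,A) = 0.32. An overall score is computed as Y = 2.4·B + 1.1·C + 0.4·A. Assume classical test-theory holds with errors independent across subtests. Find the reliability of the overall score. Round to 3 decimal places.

0.799

Var(Y) = 2.4² + 1.1² + 0.4² + 2·[2.64·0.21 + 0.96·0.67 + 0.44·0.32] = 7.13 + 2.6768 = 9.8068.
Because errors are independent across components, Cov(Tᵢ,Tⱼ) = Cov(Xᵢ,Xⱼ); the off-diagonal part of the true-score variance is the same as above.
True-score variance = [2.4²·0.74 + 1.1²·0.65 + 0.4²·0.69] + 2.6768 = 5.1593 + 2.6768 = 7.8361.
Reliability = 7.8361 / 9.8068 = 0.799.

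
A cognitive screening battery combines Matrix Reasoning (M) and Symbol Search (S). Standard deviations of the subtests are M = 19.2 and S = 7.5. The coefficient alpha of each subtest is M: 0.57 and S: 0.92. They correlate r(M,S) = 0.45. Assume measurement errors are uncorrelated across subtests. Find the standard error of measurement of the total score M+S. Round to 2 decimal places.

Var(total) = 424.89 + 129.6 = 554.49.
True-score variance = 261.875 + 129.6 = 391.475, so reliability = 0.7060.
Error variance = 554.49 − 391.475 = 163.015; SEM = √163.015 = 12.77.

12.77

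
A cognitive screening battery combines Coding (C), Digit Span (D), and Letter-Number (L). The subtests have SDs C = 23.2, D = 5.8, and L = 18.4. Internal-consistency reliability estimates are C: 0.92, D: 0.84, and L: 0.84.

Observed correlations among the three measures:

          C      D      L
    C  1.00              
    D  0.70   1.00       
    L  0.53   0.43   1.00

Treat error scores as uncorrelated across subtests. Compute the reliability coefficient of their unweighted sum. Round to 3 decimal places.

Var(C+D+L) = 23.2² + 5.8² + 18.4² + 2·[23.2·5.8·0.70 + 23.2·18.4·0.53 + 5.8·18.4·0.43] = 910.44 + 732.656 = 1643.1.
Under uncorrelated errors the observed covariances equal the true-score covariances, so only the own-variance terms attenuate.
True-score variance = [23.2²·0.92 + 5.8²·0.84 + 18.4²·0.84] + 732.656 = 807.829 + 732.656 = 1540.48.
Reliability = 1540.48 / 1643.1 = 0.938.

0.938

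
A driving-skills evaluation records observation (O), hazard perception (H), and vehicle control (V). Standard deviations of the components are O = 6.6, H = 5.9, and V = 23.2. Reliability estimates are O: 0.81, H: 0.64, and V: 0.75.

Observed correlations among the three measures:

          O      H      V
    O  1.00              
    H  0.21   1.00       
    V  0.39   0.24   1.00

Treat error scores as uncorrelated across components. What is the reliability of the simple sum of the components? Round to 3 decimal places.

0.810

Var(O+H+V) = 6.6² + 5.9² + 23.2² + 2·[6.6·5.9·0.21 + 6.6·23.2·0.39 + 5.9·23.2·0.24] = 616.61 + 201.491 = 818.101.
Under uncorrelated errors the observed covariances equal the true-score covariances, so only the own-variance terms attenuate.
True-score variance = [6.6²·0.81 + 5.9²·0.64 + 23.2²·0.75] + 201.491 = 461.242 + 201.491 = 662.733.
Reliability = 662.733 / 818.101 = 0.810.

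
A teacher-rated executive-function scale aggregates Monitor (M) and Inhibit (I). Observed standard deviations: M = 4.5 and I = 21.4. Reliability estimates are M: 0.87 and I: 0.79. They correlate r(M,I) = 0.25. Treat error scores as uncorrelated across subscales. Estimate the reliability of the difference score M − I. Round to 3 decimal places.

0.770

Var(M−I) = 4.5² + 21.4² − 2·4.5·21.4·0.25 = 478.21 − 48.15 = 430.06.
Under uncorrelated errors the observed covariances equal the true-score covariances, so only the own-variance terms attenuate.
True-score variance = [4.5²·0.87 + 21.4²·0.79] − 48.15 = 379.406 − 48.15 = 331.256.
Reliability = 331.256 / 430.06 = 0.770.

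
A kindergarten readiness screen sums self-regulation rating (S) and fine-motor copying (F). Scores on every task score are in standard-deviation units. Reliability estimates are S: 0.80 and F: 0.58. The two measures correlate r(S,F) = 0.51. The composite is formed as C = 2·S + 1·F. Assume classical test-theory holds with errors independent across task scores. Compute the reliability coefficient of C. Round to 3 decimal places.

Var(C) = 2² + 1 + 2·[2·0.51] = 5 + 2.04 = 7.04.
Because errors are independent across components, Cov(Tᵢ,Tⱼ) = Cov(Xᵢ,Xⱼ); the off-diagonal part of the true-score variance is the same as above.
True-score variance = [2²·0.80 + 0.58] + 2.04 = 3.78 + 2.04 = 5.82.
Reliability = 5.82 / 7.04 = 0.827.

0.827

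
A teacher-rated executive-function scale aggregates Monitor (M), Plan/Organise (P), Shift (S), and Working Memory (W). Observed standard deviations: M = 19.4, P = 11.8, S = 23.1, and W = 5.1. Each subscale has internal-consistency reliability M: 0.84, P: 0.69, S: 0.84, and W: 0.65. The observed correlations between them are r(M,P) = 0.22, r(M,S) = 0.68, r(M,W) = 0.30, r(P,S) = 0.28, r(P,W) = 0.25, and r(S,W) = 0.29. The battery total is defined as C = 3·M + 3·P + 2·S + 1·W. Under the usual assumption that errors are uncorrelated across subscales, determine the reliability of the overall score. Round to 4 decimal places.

0.8990

Var(C) = 3²·19.4² + 3²·11.8² + 2²·23.1² + 5.1² + 2·[9·19.4·11.8·0.22 + 6·19.4·23.1·0.68 + 3·19.4·5.1·0.30 + 6·11.8·23.1·0.28 + 3·11.8·5.1·0.25 + 2·23.1·5.1·0.29] = 6800.85 + 5884.24 = 12685.1.
Because errors are independent across components, Cov(Tᵢ,Tⱼ) = Cov(Xᵢ,Xⱼ); the off-diagonal part of the true-score variance is the same as above.
True-score variance = [3²·19.4²·0.84 + 3²·11.8²·0.69 + 2²·23.1²·0.84 + 5.1²·0.65] + 5884.24 = 5519.8 + 5884.24 = 11404.
Reliability = 11404 / 12685.1 = 0.8990.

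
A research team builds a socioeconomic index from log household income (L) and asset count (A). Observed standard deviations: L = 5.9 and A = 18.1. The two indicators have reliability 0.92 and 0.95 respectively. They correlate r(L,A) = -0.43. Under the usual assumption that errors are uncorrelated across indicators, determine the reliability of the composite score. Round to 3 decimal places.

Var(L+A) = 5.9² + 18.1² + 2·[5.9·18.1·(-0.43)] = 362.42 − 91.8394 = 270.581.
Under uncorrelated errors the observed covariances equal the true-score covariances, so only the own-variance terms attenuate.
True-score variance = [5.9²·0.92 + 18.1²·0.95] − 91.8394 = 343.255 − 91.8394 = 251.415.
Reliability = 251.415 / 270.581 = 0.929.

0.929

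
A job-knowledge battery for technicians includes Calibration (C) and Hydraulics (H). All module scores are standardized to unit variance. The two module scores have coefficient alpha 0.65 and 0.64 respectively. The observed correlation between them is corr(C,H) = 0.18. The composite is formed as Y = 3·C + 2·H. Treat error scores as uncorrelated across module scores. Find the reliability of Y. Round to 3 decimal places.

0.697

Var(Y) = 3² + 2² + 2·[6·0.18] = 13 + 2.16 = 15.16.
With uncorrelated errors the cross-covariances are all true-score covariance, so they carry over unchanged; only the diagonal terms shrink to ρᵢσᵢ².
True-score variance = [3²·0.65 + 2²·0.64] + 2.16 = 8.41 + 2.16 = 10.57.
Reliability = 10.57 / 15.16 = 0.697.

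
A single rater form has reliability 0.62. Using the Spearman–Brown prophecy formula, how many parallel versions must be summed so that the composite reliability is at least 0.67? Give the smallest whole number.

2

k ≥ ρ*(1−ρ₁)/(ρ₁(1−ρ*)) = 0.67·0.38 / (0.62·0.33) = 1.244.
Smallest integer k = 2.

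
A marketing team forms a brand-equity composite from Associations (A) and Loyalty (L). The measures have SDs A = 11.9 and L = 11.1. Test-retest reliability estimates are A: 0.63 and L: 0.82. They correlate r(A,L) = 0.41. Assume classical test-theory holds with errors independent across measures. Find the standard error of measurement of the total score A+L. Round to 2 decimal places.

Var(total) = 264.82 + 108.314 = 373.134.
True-score variance = 190.246 + 108.314 = 298.56, so reliability = 0.8001.
Error variance = 373.134 − 298.56 = 74.5735; SEM = √74.5735 = 8.64.

8.64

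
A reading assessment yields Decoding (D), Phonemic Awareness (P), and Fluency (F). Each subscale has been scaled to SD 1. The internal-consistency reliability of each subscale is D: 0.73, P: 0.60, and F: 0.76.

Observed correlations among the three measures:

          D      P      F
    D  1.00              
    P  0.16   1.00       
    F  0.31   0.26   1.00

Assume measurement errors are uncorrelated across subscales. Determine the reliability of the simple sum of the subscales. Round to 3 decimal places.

0.796

Var(D+P+F) = 3 + 2·[0.16 + 0.31 + 0.26] = 3 + 1.46 = 4.46.
Because errors are independent across components, Cov(Tᵢ,Tⱼ) = Cov(Xᵢ,Xⱼ); the off-diagonal part of the true-score variance is the same as above.
True-score variance = [0.73 + 0.60 + 0.76] + 1.46 = 2.09 + 1.46 = 3.55.
Reliability = 3.55 / 4.46 = 0.796.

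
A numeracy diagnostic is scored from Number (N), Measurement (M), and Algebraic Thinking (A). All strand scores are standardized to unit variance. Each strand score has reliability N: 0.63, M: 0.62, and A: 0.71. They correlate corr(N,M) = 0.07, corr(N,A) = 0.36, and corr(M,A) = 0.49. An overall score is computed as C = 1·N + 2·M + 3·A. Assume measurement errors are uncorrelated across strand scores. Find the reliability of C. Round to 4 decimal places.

0.7984

Var(C) = 1 + 2² + 3² + 2·[2·0.07 + 3·0.36 + 6·0.49] = 14 + 8.32 = 22.32.
With uncorrelated errors the cross-covariances are all true-score covariance, so they carry over unchanged; only the diagonal terms shrink to ρᵢσᵢ².
True-score variance = [0.63 + 2²·0.62 + 3²·0.71] + 8.32 = 9.5 + 8.32 = 17.82.
Reliability = 17.82 / 22.32 = 0.7984.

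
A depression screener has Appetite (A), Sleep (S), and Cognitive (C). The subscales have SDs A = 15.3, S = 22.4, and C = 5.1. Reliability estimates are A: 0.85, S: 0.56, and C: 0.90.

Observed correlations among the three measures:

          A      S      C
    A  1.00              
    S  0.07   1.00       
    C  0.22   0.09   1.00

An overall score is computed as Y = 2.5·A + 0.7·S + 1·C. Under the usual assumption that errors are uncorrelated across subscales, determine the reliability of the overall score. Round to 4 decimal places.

0.8279

Var(Y) = 2.5²·15.3² + 0.7²·22.4² + 5.1² + 2·[1.75·15.3·22.4·0.07 + 2.5·15.3·5.1·0.22 + 0.7·22.4·5.1·0.09] = 1734.93 + 184.194 = 1919.13.
With uncorrelated errors the cross-covariances are all true-score covariance, so they carry over unchanged; only the diagonal terms shrink to ρᵢσᵢ².
True-score variance = [2.5²·15.3²·0.85 + 0.7²·22.4²·0.56 + 5.1²·0.90] + 184.194 = 1404.7 + 184.194 = 1588.89.
Reliability = 1588.89 / 1919.13 = 0.8279.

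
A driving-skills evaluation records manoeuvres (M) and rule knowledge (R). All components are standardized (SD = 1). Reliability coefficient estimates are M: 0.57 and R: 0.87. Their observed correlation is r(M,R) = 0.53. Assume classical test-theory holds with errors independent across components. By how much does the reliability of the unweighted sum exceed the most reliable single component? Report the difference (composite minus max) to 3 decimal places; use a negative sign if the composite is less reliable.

-0.053

Var(sum) = 2 + 1.06 = 3.06; true-score variance = 1.44 + 1.06 = 2.5; composite reliability = 0.8170.
Max component reliability = 0.8700.
Difference = 0.8170 − 0.8700 = -0.053.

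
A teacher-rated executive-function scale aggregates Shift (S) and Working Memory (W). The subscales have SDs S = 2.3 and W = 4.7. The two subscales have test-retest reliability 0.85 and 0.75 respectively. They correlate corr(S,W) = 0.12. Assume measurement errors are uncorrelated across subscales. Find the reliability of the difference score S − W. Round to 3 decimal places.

Var(S−W) = 2.3² + 4.7² − 2·2.3·4.7·0.12 = 27.38 − 2.5944 = 24.7856.
With uncorrelated errors the cross-covariances are all true-score covariance, so they carry over unchanged; only the diagonal terms shrink to ρᵢσᵢ².
True-score variance = [2.3²·0.85 + 4.7²·0.75] − 2.5944 = 21.064 − 2.5944 = 18.4696.
Reliability = 18.4696 / 24.7856 = 0.745.

0.745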